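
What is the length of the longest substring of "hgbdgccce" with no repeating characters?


Input: "hgbdgccce"
Sliding window (track last position of each char):
  Position 0 ('h'): window [0,0] length 1 -- new best
  Position 1 ('g'): window [0,1] length 2 -- new best
  Position 2 ('b'): window [0,2] length 3 -- new best
  Position 3 ('d'): window [0,3] length 4 -- new best
  Position 4 ('g'): repeat (last at 1), move window start to 2
  Position 4 ('g'): window [2,4] length 3
  Position 5 ('c'): window [2,5] length 4
  Position 6 ('c'): repeat (last at 5), move window start to 6
  Position 6 ('c'): window [6,6] length 1
  Position 7 ('c'): repeat (last at 6), move window start to 7
  Position 7 ('c'): window [7,7] length 1
  Position 8 ('e'): window [7,8] length 2
Longest substring with no repeats: "hgbd" with length 4

4


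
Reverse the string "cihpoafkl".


Input: cihpoafkl
Reading characters right to left:
  Position 8: 'l'
  Position 7: 'k'
  Position 6: 'f'
  Position 5: 'a'
  Position 4: 'o'
  Position 3: 'p'
  Position 2: 'h'
  Position 1: 'i'
  Position 0: 'c'
Reversed: lkfaophic

lkfaophic


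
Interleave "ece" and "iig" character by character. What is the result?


Interleaving "ece" and "iig":
  Position 0: 'e' from first, 'i' from second => "ei"
  Position 1: 'c' from first, 'i' from second => "ci"
  Position 2: 'e' from first, 'g' from second => "eg"
Result: eicieg

eicieg


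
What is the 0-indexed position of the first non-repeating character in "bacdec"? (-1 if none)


Input: bacdec
Character frequencies:
  'a': 1
  'b': 1
  'c': 2
  'd': 1
  'e': 1
Scanning left to right for freq == 1:
  Position 0 ('b'): unique! => answer = 0

0


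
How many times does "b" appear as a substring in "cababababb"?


Searching for "b" in "cababababb"
Scanning each position:
  Position 0: "c" => no
  Position 1: "a" => no
  Position 2: "b" => MATCH
  Position 3: "a" => no
  Position 4: "b" => MATCH
  Position 5: "a" => no
  Position 6: "b" => MATCH
  Position 7: "a" => no
  Position 8: "b" => MATCH
  Position 9: "b" => MATCH
Total occurrences: 5

5


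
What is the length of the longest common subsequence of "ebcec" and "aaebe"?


LCS of "ebcec" and "aaebe"
DP table:
           a    a    e    b    e
      0    0    0    0    0    0
  e   0    0    0    1    1    1
  b   0    0    0    1    2    2
  c   0    0    0    1    2    2
  e   0    0    0    1    2    3
  c   0    0    0    1    2    3
LCS length = dp[5][5] = 3

3


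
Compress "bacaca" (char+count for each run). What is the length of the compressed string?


Input: bacaca
Runs:
  'b' x 1 => "b1"
  'a' x 1 => "a1"
  'c' x 1 => "c1"
  'a' x 1 => "a1"
  'c' x 1 => "c1"
  'a' x 1 => "a1"
Compressed: "b1a1c1a1c1a1"
Compressed length: 12

12


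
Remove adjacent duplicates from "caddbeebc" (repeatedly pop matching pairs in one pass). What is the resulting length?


Input: caddbeebc
Stack-based adjacent duplicate removal:
  Read 'c': push. Stack: c
  Read 'a': push. Stack: ca
  Read 'd': push. Stack: cad
  Read 'd': matches stack top 'd' => pop. Stack: ca
  Read 'b': push. Stack: cab
  Read 'e': push. Stack: cabe
  Read 'e': matches stack top 'e' => pop. Stack: cab
  Read 'b': matches stack top 'b' => pop. Stack: ca
  Read 'c': push. Stack: cac
Final stack: "cac" (length 3)

3


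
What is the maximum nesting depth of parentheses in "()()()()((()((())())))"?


Input: "()()()()((()((())())))"
Tracking depth:
  Position 0 '(': depth becomes 1
  Position 1 ')': depth becomes 0
  Position 2 '(': depth becomes 1
  Position 3 ')': depth becomes 0
  Position 4 '(': depth becomes 1
  Position 5 ')': depth becomes 0
  Position 6 '(': depth becomes 1
  Position 7 ')': depth becomes 0
  Position 8 '(': depth becomes 1
  Position 9 '(': depth becomes 2
  Position 10 '(': depth becomes 3
  Position 11 ')': depth becomes 2
  Position 12 '(': depth becomes 3
  Position 13 '(': depth becomes 4
  Position 14 '(': depth becomes 5
  Position 15 ')': depth becomes 4
  Position 16 ')': depth becomes 3
  Position 17 '(': depth becomes 4
  Position 18 ')': depth becomes 3
  Position 19 ')': depth becomes 2
  Position 20 ')': depth becomes 1
  Position 21 ')': depth becomes 0
Maximum depth reached: 5

5


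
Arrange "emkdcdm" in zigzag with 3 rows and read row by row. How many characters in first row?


Zigzag "emkdcdm" into 3 rows:
Placing characters:
  'e' => row 0
  'm' => row 1
  'k' => row 2
  'd' => row 1
  'c' => row 0
  'd' => row 1
  'm' => row 2
Rows:
  Row 0: "ec"
  Row 1: "mdd"
  Row 2: "km"
First row length: 2

2


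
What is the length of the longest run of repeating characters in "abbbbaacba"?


Input: "abbbbaacba"
Scanning for longest run:
  Position 1 ('b'): new char, reset run to 1
  Position 2 ('b'): continues run of 'b', length=2
  Position 3 ('b'): continues run of 'b', length=3
  Position 4 ('b'): continues run of 'b', length=4
  Position 5 ('a'): new char, reset run to 1
  Position 6 ('a'): continues run of 'a', length=2
  Position 7 ('c'): new char, reset run to 1
  Position 8 ('b'): new char, reset run to 1
  Position 9 ('a'): new char, reset run to 1
Longest run: 'b' with length 4

4


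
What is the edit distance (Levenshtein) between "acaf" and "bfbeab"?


Computing edit distance: "acaf" -> "bfbeab"
DP table:
           b    f    b    e    a    b
      0    1    2    3    4    5    6
  a   1    1    2    3    4    4    5
  c   2    2    2    3    4    5    5
  a   3    3    3    3    4    4    5
  f   4    4    3    4    4    5    5
Edit distance = dp[4][6] = 5

5


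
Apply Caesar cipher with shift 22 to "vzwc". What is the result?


Caesar cipher: shift "vzwc" by 22
  'v' (pos 21) + 22 = pos 17 = 'r'
  'z' (pos 25) + 22 = pos 21 = 'v'
  'w' (pos 22) + 22 = pos 18 = 's'
  'c' (pos 2) + 22 = pos 24 = 'y'
Result: rvsy

rvsy


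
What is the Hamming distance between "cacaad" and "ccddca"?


Comparing "cacaad" and "ccddca" position by position:
  Position 0: 'c' vs 'c' => same
  Position 1: 'a' vs 'c' => differ
  Position 2: 'c' vs 'd' => differ
  Position 3: 'a' vs 'd' => differ
  Position 4: 'a' vs 'c' => differ
  Position 5: 'd' vs 'a' => differ
Total differences (Hamming distance): 5

5


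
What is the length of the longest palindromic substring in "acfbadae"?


Input: "acfbadae"
Checking substrings for palindromes:
  [4:7] "ada" (len 3) => palindrome
Longest palindromic substring: "ada" with length 3

3


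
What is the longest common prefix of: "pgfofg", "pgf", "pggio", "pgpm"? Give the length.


Words: pgfofg, pgf, pggio, pgpm
  Position 0: all 'p' => match
  Position 1: all 'g' => match
  Position 2: ('f', 'f', 'g', 'p') => mismatch, stop
LCP = "pg" (length 2)

2


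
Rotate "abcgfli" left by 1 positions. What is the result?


Input: "abcgfli", rotate left by 1
First 1 characters: "a"
Remaining characters: "bcgfli"
Concatenate remaining + first: "bcgfli" + "a" = "bcgflia"

bcgflia


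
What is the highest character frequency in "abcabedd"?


Input: abcabedd
Character counts:
  'a': 2
  'b': 2
  'c': 1
  'd': 2
  'e': 1
Maximum frequency: 2

2


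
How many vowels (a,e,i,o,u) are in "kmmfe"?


Input: kmmfe
Checking each character:
  'k' at position 0: consonant
  'm' at position 1: consonant
  'm' at position 2: consonant
  'f' at position 3: consonant
  'e' at position 4: vowel (running total: 1)
Total vowels: 1

1


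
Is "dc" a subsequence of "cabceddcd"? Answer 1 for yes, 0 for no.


Check if "dc" is a subsequence of "cabceddcd"
Greedy scan:
  Position 0 ('c'): no match needed
  Position 1 ('a'): no match needed
  Position 2 ('b'): no match needed
  Position 3 ('c'): no match needed
  Position 4 ('e'): no match needed
  Position 5 ('d'): matches sub[0] = 'd'
  Position 6 ('d'): no match needed
  Position 7 ('c'): matches sub[1] = 'c'
  Position 8 ('d'): no match needed
All 2 characters matched => is a subsequence

1


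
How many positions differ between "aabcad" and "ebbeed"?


Comparing "aabcad" and "ebbeed" position by position:
  Position 0: 'a' vs 'e' => DIFFER
  Position 1: 'a' vs 'b' => DIFFER
  Position 2: 'b' vs 'b' => same
  Position 3: 'c' vs 'e' => DIFFER
  Position 4: 'a' vs 'e' => DIFFER
  Position 5: 'd' vs 'd' => same
Positions that differ: 4

4


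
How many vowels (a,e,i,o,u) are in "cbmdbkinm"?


Input: cbmdbkinm
Checking each character:
  'c' at position 0: consonant
  'b' at position 1: consonant
  'm' at position 2: consonant
  'd' at position 3: consonant
  'b' at position 4: consonant
  'k' at position 5: consonant
  'i' at position 6: vowel (running total: 1)
  'n' at position 7: consonant
  'm' at position 8: consonant
Total vowels: 1

1


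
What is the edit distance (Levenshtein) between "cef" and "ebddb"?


Computing edit distance: "cef" -> "ebddb"
DP table:
           e    b    d    d    b
      0    1    2    3    4    5
  c   1    1    2    3    4    5
  e   2    1    2    3    4    5
  f   3    2    2    3    4    5
Edit distance = dp[3][5] = 5

5


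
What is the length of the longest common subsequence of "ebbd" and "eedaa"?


LCS of "ebbd" and "eedaa"
DP table:
           e    e    d    a    a
      0    0    0    0    0    0
  e   0    1    1    1    1    1
  b   0    1    1    1    1    1
  b   0    1    1    1    1    1
  d   0    1    1    2    2    2
LCS length = dp[4][5] = 2

2


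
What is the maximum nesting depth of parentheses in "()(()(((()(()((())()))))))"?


Input: "()(()(((()(()((())()))))))"
Tracking depth:
  Position 0 '(': depth becomes 1
  Position 1 ')': depth becomes 0
  Position 2 '(': depth becomes 1
  Position 3 '(': depth becomes 2
  Position 4 ')': depth becomes 1
  Position 5 '(': depth becomes 2
  Position 6 '(': depth becomes 3
  Position 7 '(': depth becomes 4
  Position 8 '(': depth becomes 5
  Position 9 ')': depth becomes 4
  Position 10 '(': depth becomes 5
  Position 11 '(': depth becomes 6
  Position 12 ')': depth becomes 5
  Position 13 '(': depth becomes 6
  Position 14 '(': depth becomes 7
  Position 15 '(': depth becomes 8
  Position 16 ')': depth becomes 7
  Position 17 ')': depth becomes 6
  Position 18 '(': depth becomes 7
  Position 19 ')': depth becomes 6
  Position 20 ')': depth becomes 5
  Position 21 ')': depth becomes 4
  Position 22 ')': depth becomes 3
  Position 23 ')': depth becomes 2
  Position 24 ')': depth becomes 1
  Position 25 ')': depth becomes 0
Maximum depth reached: 8

8


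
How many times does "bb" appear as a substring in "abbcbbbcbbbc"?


Searching for "bb" in "abbcbbbcbbbc"
Scanning each position:
  Position 0: "ab" => no
  Position 1: "bb" => MATCH
  Position 2: "bc" => no
  Position 3: "cb" => no
  Position 4: "bb" => MATCH
  Position 5: "bb" => MATCH
  Position 6: "bc" => no
  Position 7: "cb" => no
  Position 8: "bb" => MATCH
  Position 9: "bb" => MATCH
  Position 10: "bc" => no
Total occurrences: 5

5


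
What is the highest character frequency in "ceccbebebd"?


Input: ceccbebebd
Character counts:
  'b': 3
  'c': 3
  'd': 1
  'e': 3
Maximum frequency: 3

3


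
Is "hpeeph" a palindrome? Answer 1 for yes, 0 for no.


Input: hpeeph
Reversed: hpeeph
  Compare pos 0 ('h') with pos 5 ('h'): match
  Compare pos 1 ('p') with pos 4 ('p'): match
  Compare pos 2 ('e') with pos 3 ('e'): match
Result: palindrome

1


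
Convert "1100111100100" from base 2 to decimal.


Input: "1100111100100" in base 2
Positional expansion:
  Digit '1' (value 1) x 2^12 = 4096
  Digit '1' (value 1) x 2^11 = 2048
  Digit '0' (value 0) x 2^10 = 0
  Digit '0' (value 0) x 2^9 = 0
  Digit '1' (value 1) x 2^8 = 256
  Digit '1' (value 1) x 2^7 = 128
  Digit '1' (value 1) x 2^6 = 64
  Digit '1' (value 1) x 2^5 = 32
  Digit '0' (value 0) x 2^4 = 0
  Digit '0' (value 0) x 2^3 = 0
  Digit '1' (value 1) x 2^2 = 4
  Digit '0' (value 0) x 2^1 = 0
  Digit '0' (value 0) x 2^0 = 0
Sum = 6628

6628


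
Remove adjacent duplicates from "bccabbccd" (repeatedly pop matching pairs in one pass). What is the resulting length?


Input: bccabbccd
Stack-based adjacent duplicate removal:
  Read 'b': push. Stack: b
  Read 'c': push. Stack: bc
  Read 'c': matches stack top 'c' => pop. Stack: b
  Read 'a': push. Stack: ba
  Read 'b': push. Stack: bab
  Read 'b': matches stack top 'b' => pop. Stack: ba
  Read 'c': push. Stack: bac
  Read 'c': matches stack top 'c' => pop. Stack: ba
  Read 'd': push. Stack: bad
Final stack: "bad" (length 3)

3


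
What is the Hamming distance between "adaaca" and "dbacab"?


Comparing "adaaca" and "dbacab" position by position:
  Position 0: 'a' vs 'd' => differ
  Position 1: 'd' vs 'b' => differ
  Position 2: 'a' vs 'a' => same
  Position 3: 'a' vs 'c' => differ
  Position 4: 'c' vs 'a' => differ
  Position 5: 'a' vs 'b' => differ
Total differences (Hamming distance): 5

5


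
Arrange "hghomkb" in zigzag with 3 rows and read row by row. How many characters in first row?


Zigzag "hghomkb" into 3 rows:
Placing characters:
  'h' => row 0
  'g' => row 1
  'h' => row 2
  'o' => row 1
  'm' => row 0
  'k' => row 1
  'b' => row 2
Rows:
  Row 0: "hm"
  Row 1: "gok"
  Row 2: "hb"
First row length: 2

2


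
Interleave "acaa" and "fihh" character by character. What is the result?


Interleaving "acaa" and "fihh":
  Position 0: 'a' from first, 'f' from second => "af"
  Position 1: 'c' from first, 'i' from second => "ci"
  Position 2: 'a' from first, 'h' from second => "ah"
  Position 3: 'a' from first, 'h' from second => "ah"
Result: afciahah

afciahah


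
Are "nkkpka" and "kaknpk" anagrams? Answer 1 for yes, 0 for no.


Strings: "nkkpka", "kaknpk"
Sorted first:  akkknp
Sorted second: akkknp
Sorted forms match => anagrams

1


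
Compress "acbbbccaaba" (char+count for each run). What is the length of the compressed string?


Input: acbbbccaaba
Runs:
  'a' x 1 => "a1"
  'c' x 1 => "c1"
  'b' x 3 => "b3"
  'c' x 2 => "c2"
  'a' x 2 => "a2"
  'b' x 1 => "b1"
  'a' x 1 => "a1"
Compressed: "a1c1b3c2a2b1a1"
Compressed length: 14

14


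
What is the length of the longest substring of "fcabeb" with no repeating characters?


Input: "fcabeb"
Sliding window (track last position of each char):
  Position 0 ('f'): window [0,0] length 1 -- new best
  Position 1 ('c'): window [0,1] length 2 -- new best
  Position 2 ('a'): window [0,2] length 3 -- new best
  Position 3 ('b'): window [0,3] length 4 -- new best
  Position 4 ('e'): window [0,4] length 5 -- new best
  Position 5 ('b'): repeat (last at 3), move window start to 4
  Position 5 ('b'): window [4,5] length 2
Longest substring with no repeats: "fcabe" with length 5

5


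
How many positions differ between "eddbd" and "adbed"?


Comparing "eddbd" and "adbed" position by position:
  Position 0: 'e' vs 'a' => DIFFER
  Position 1: 'd' vs 'd' => same
  Position 2: 'd' vs 'b' => DIFFER
  Position 3: 'b' vs 'e' => DIFFER
  Position 4: 'd' vs 'd' => same
Positions that differ: 3

3


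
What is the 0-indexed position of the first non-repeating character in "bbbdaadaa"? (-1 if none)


Input: bbbdaadaa
Character frequencies:
  'a': 4
  'b': 3
  'd': 2
Scanning left to right for freq == 1:
  Position 0 ('b'): freq=3, skip
  Position 1 ('b'): freq=3, skip
  Position 2 ('b'): freq=3, skip
  Position 3 ('d'): freq=2, skip
  Position 4 ('a'): freq=4, skip
  Position 5 ('a'): freq=4, skip
  Position 6 ('d'): freq=2, skip
  Position 7 ('a'): freq=4, skip
  Position 8 ('a'): freq=4, skip
  No unique character found => answer = -1

-1


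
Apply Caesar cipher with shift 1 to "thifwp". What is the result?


Caesar cipher: shift "thifwp" by 1
  't' (pos 19) + 1 = pos 20 = 'u'
  'h' (pos 7) + 1 = pos 8 = 'i'
  'i' (pos 8) + 1 = pos 9 = 'j'
  'f' (pos 5) + 1 = pos 6 = 'g'
  'w' (pos 22) + 1 = pos 23 = 'x'
  'p' (pos 15) + 1 = pos 16 = 'q'
Result: uijgxq

uijgxq


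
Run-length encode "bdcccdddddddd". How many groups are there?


Input: bdcccdddddddd
Scanning for consecutive runs:
  Group 1: 'b' x 1 (positions 0-0)
  Group 2: 'd' x 1 (positions 1-1)
  Group 3: 'c' x 3 (positions 2-4)
  Group 4: 'd' x 8 (positions 5-12)
Total groups: 4

4


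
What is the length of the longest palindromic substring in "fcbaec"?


Input: "fcbaec"
Checking substrings for palindromes:
  No multi-char palindromic substrings found
Longest palindromic substring: "f" with length 1

1


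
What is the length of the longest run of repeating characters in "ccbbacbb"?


Input: "ccbbacbb"
Scanning for longest run:
  Position 1 ('c'): continues run of 'c', length=2
  Position 2 ('b'): new char, reset run to 1
  Position 3 ('b'): continues run of 'b', length=2
  Position 4 ('a'): new char, reset run to 1
  Position 5 ('c'): new char, reset run to 1
  Position 6 ('b'): new char, reset run to 1
  Position 7 ('b'): continues run of 'b', length=2
Longest run: 'c' with length 2

2


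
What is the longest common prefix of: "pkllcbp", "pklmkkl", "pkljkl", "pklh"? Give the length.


Words: pkllcbp, pklmkkl, pkljkl, pklh
  Position 0: all 'p' => match
  Position 1: all 'k' => match
  Position 2: all 'l' => match
  Position 3: ('l', 'm', 'j', 'h') => mismatch, stop
LCP = "pkl" (length 3)

3


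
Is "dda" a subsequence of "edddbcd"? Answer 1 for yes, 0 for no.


Check if "dda" is a subsequence of "edddbcd"
Greedy scan:
  Position 0 ('e'): no match needed
  Position 1 ('d'): matches sub[0] = 'd'
  Position 2 ('d'): matches sub[1] = 'd'
  Position 3 ('d'): no match needed
  Position 4 ('b'): no match needed
  Position 5 ('c'): no match needed
  Position 6 ('d'): no match needed
Only matched 2/3 characters => not a subsequence

0


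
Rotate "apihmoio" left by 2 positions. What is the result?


Input: "apihmoio", rotate left by 2
First 2 characters: "ap"
Remaining characters: "ihmoio"
Concatenate remaining + first: "ihmoio" + "ap" = "ihmoioap"

ihmoioap


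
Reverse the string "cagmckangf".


Input: cagmckangf
Reading characters right to left:
  Position 9: 'f'
  Position 8: 'g'
  Position 7: 'n'
  Position 6: 'a'
  Position 5: 'k'
  Position 4: 'c'
  Position 3: 'm'
  Position 2: 'g'
  Position 1: 'a'
  Position 0: 'c'
Reversed: fgnakcmgac

fgnakcmgac


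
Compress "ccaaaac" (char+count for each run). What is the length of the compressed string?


Input: ccaaaac
Runs:
  'c' x 2 => "c2"
  'a' x 4 => "a4"
  'c' x 1 => "c1"
Compressed: "c2a4c1"
Compressed length: 6

6


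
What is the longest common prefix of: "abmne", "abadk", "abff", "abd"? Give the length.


Words: abmne, abadk, abff, abd
  Position 0: all 'a' => match
  Position 1: all 'b' => match
  Position 2: ('m', 'a', 'f', 'd') => mismatch, stop
LCP = "ab" (length 2)

2


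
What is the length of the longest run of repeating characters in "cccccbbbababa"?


Input: "cccccbbbababa"
Scanning for longest run:
  Position 1 ('c'): continues run of 'c', length=2
  Position 2 ('c'): continues run of 'c', length=3
  Position 3 ('c'): continues run of 'c', length=4
  Position 4 ('c'): continues run of 'c', length=5
  Position 5 ('b'): new char, reset run to 1
  Position 6 ('b'): continues run of 'b', length=2
  Position 7 ('b'): continues run of 'b', length=3
  Position 8 ('a'): new char, reset run to 1
  Position 9 ('b'): new char, reset run to 1
  Position 10 ('a'): new char, reset run to 1
  Position 11 ('b'): new char, reset run to 1
  Position 12 ('a'): new char, reset run to 1
Longest run: 'c' with length 5

5


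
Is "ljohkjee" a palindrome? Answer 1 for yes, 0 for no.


Input: ljohkjee
Reversed: eejkhojl
  Compare pos 0 ('l') with pos 7 ('e'): MISMATCH
  Compare pos 1 ('j') with pos 6 ('e'): MISMATCH
  Compare pos 2 ('o') with pos 5 ('j'): MISMATCH
  Compare pos 3 ('h') with pos 4 ('k'): MISMATCH
Result: not a palindrome

0


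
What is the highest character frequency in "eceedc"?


Input: eceedc
Character counts:
  'c': 2
  'd': 1
  'e': 3
Maximum frequency: 3

3


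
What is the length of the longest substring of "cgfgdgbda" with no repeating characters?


Input: "cgfgdgbda"
Sliding window (track last position of each char):
  Position 0 ('c'): window [0,0] length 1 -- new best
  Position 1 ('g'): window [0,1] length 2 -- new best
  Position 2 ('f'): window [0,2] length 3 -- new best
  Position 3 ('g'): repeat (last at 1), move window start to 2
  Position 3 ('g'): window [2,3] length 2
  Position 4 ('d'): window [2,4] length 3
  Position 5 ('g'): repeat (last at 3), move window start to 4
  Position 5 ('g'): window [4,5] length 2
  Position 6 ('b'): window [4,6] length 3
  Position 7 ('d'): repeat (last at 4), move window start to 5
  Position 7 ('d'): window [5,7] length 3
  Position 8 ('a'): window [5,8] length 4 -- new best
Longest substring with no repeats: "gbda" with length 4

4


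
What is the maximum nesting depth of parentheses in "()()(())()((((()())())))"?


Input: "()()(())()((((()())())))"
Tracking depth:
  Position 0 '(': depth becomes 1
  Position 1 ')': depth becomes 0
  Position 2 '(': depth becomes 1
  Position 3 ')': depth becomes 0
  Position 4 '(': depth becomes 1
  Position 5 '(': depth becomes 2
  Position 6 ')': depth becomes 1
  Position 7 ')': depth becomes 0
  Position 8 '(': depth becomes 1
  Position 9 ')': depth becomes 0
  Position 10 '(': depth becomes 1
  Position 11 '(': depth becomes 2
  Position 12 '(': depth becomes 3
  Position 13 '(': depth becomes 4
  Position 14 '(': depth becomes 5
  Position 15 ')': depth becomes 4
  Position 16 '(': depth becomes 5
  Position 17 ')': depth becomes 4
  Position 18 ')': depth becomes 3
  Position 19 '(': depth becomes 4
  Position 20 ')': depth becomes 3
  Position 21 ')': depth becomes 2
  Position 22 ')': depth becomes 1
  Position 23 ')': depth becomes 0
Maximum depth reached: 5

5


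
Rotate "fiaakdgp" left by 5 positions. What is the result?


Input: "fiaakdgp", rotate left by 5
First 5 characters: "fiaak"
Remaining characters: "dgp"
Concatenate remaining + first: "dgp" + "fiaak" = "dgpfiaak"

dgpfiaak


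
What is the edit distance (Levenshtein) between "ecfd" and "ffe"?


Computing edit distance: "ecfd" -> "ffe"
DP table:
           f    f    e
      0    1    2    3
  e   1    1    2    2
  c   2    2    2    3
  f   3    2    2    3
  d   4    3    3    3
Edit distance = dp[4][3] = 3

3


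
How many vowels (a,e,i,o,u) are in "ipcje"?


Input: ipcje
Checking each character:
  'i' at position 0: vowel (running total: 1)
  'p' at position 1: consonant
  'c' at position 2: consonant
  'j' at position 3: consonant
  'e' at position 4: vowel (running total: 2)
Total vowels: 2

2


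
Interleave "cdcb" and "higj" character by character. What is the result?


Interleaving "cdcb" and "higj":
  Position 0: 'c' from first, 'h' from second => "ch"
  Position 1: 'd' from first, 'i' from second => "di"
  Position 2: 'c' from first, 'g' from second => "cg"
  Position 3: 'b' from first, 'j' from second => "bj"
Result: chdicgbj

chdicgbj


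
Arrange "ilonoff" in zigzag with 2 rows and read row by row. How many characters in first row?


Zigzag "ilonoff" into 2 rows:
Placing characters:
  'i' => row 0
  'l' => row 1
  'o' => row 0
  'n' => row 1
  'o' => row 0
  'f' => row 1
  'f' => row 0
Rows:
  Row 0: "ioof"
  Row 1: "lnf"
First row length: 4

4


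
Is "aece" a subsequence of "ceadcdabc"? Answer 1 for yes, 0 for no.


Check if "aece" is a subsequence of "ceadcdabc"
Greedy scan:
  Position 0 ('c'): no match needed
  Position 1 ('e'): no match needed
  Position 2 ('a'): matches sub[0] = 'a'
  Position 3 ('d'): no match needed
  Position 4 ('c'): no match needed
  Position 5 ('d'): no match needed
  Position 6 ('a'): no match needed
  Position 7 ('b'): no match needed
  Position 8 ('c'): no match needed
Only matched 1/4 characters => not a subsequence

0


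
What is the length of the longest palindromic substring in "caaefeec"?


Input: "caaefeec"
Checking substrings for palindromes:
  [3:6] "efe" (len 3) => palindrome
  [1:3] "aa" (len 2) => palindrome
  [5:7] "ee" (len 2) => palindrome
Longest palindromic substring: "efe" with length 3

3


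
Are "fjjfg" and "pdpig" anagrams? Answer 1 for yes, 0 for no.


Strings: "fjjfg", "pdpig"
Sorted first:  ffgjj
Sorted second: dgipp
Differ at position 0: 'f' vs 'd' => not anagrams

0


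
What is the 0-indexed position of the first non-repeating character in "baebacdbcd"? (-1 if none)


Input: baebacdbcd
Character frequencies:
  'a': 2
  'b': 3
  'c': 2
  'd': 2
  'e': 1
Scanning left to right for freq == 1:
  Position 0 ('b'): freq=3, skip
  Position 1 ('a'): freq=2, skip
  Position 2 ('e'): unique! => answer = 2

2


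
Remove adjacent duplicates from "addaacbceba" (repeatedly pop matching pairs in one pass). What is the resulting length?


Input: addaacbceba
Stack-based adjacent duplicate removal:
  Read 'a': push. Stack: a
  Read 'd': push. Stack: ad
  Read 'd': matches stack top 'd' => pop. Stack: a
  Read 'a': matches stack top 'a' => pop. Stack: (empty)
  Read 'a': push. Stack: a
  Read 'c': push. Stack: ac
  Read 'b': push. Stack: acb
  Read 'c': push. Stack: acbc
  Read 'e': push. Stack: acbce
  Read 'b': push. Stack: acbceb
  Read 'a': push. Stack: acbceba
Final stack: "acbceba" (length 7)

7


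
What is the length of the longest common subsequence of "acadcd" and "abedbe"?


LCS of "acadcd" and "abedbe"
DP table:
           a    b    e    d    b    e
      0    0    0    0    0    0    0
  a   0    1    1    1    1    1    1
  c   0    1    1    1    1    1    1
  a   0    1    1    1    1    1    1
  d   0    1    1    1    2    2    2
  c   0    1    1    1    2    2    2
  d   0    1    1    1    2    2    2
LCS length = dp[6][6] = 2

2


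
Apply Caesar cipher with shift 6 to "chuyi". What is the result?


Caesar cipher: shift "chuyi" by 6
  'c' (pos 2) + 6 = pos 8 = 'i'
  'h' (pos 7) + 6 = pos 13 = 'n'
  'u' (pos 20) + 6 = pos 0 = 'a'
  'y' (pos 24) + 6 = pos 4 = 'e'
  'i' (pos 8) + 6 = pos 14 = 'o'
Result: inaeo

inaeo


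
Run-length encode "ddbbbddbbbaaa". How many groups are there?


Input: ddbbbddbbbaaa
Scanning for consecutive runs:
  Group 1: 'd' x 2 (positions 0-1)
  Group 2: 'b' x 3 (positions 2-4)
  Group 3: 'd' x 2 (positions 5-6)
  Group 4: 'b' x 3 (positions 7-9)
  Group 5: 'a' x 3 (positions 10-12)
Total groups: 5

5


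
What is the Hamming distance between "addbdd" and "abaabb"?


Comparing "addbdd" and "abaabb" position by position:
  Position 0: 'a' vs 'a' => same
  Position 1: 'd' vs 'b' => differ
  Position 2: 'd' vs 'a' => differ
  Position 3: 'b' vs 'a' => differ
  Position 4: 'd' vs 'b' => differ
  Position 5: 'd' vs 'b' => differ
Total differences (Hamming distance): 5

5


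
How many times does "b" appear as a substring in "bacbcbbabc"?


Searching for "b" in "bacbcbbabc"
Scanning each position:
  Position 0: "b" => MATCH
  Position 1: "a" => no
  Position 2: "c" => no
  Position 3: "b" => MATCH
  Position 4: "c" => no
  Position 5: "b" => MATCH
  Position 6: "b" => MATCH
  Position 7: "a" => no
  Position 8: "b" => MATCH
  Position 9: "c" => no
Total occurrences: 5

5


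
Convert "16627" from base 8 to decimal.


Input: "16627" in base 8
Positional expansion:
  Digit '1' (value 1) x 8^4 = 4096
  Digit '6' (value 6) x 8^3 = 3072
  Digit '6' (value 6) x 8^2 = 384
  Digit '2' (value 2) x 8^1 = 16
  Digit '7' (value 7) x 8^0 = 7
Sum = 7575

7575


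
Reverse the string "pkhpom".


Input: pkhpom
Reading characters right to left:
  Position 5: 'm'
  Position 4: 'o'
  Position 3: 'p'
  Position 2: 'h'
  Position 1: 'k'
  Position 0: 'p'
Reversed: mophkp

mophkp


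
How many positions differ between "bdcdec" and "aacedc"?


Comparing "bdcdec" and "aacedc" position by position:
  Position 0: 'b' vs 'a' => DIFFER
  Position 1: 'd' vs 'a' => DIFFER
  Position 2: 'c' vs 'c' => same
  Position 3: 'd' vs 'e' => DIFFER
  Position 4: 'e' vs 'd' => DIFFER
  Position 5: 'c' vs 'c' => same
Positions that differ: 4

4


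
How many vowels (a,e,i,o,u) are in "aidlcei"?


Input: aidlcei
Checking each character:
  'a' at position 0: vowel (running total: 1)
  'i' at position 1: vowel (running total: 2)
  'd' at position 2: consonant
  'l' at position 3: consonant
  'c' at position 4: consonant
  'e' at position 5: vowel (running total: 3)
  'i' at position 6: vowel (running total: 4)
Total vowels: 4

4


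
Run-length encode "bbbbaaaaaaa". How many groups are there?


Input: bbbbaaaaaaa
Scanning for consecutive runs:
  Group 1: 'b' x 4 (positions 0-3)
  Group 2: 'a' x 7 (positions 4-10)
Total groups: 2

2


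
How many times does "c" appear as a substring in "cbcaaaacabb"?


Searching for "c" in "cbcaaaacabb"
Scanning each position:
  Position 0: "c" => MATCH
  Position 1: "b" => no
  Position 2: "c" => MATCH
  Position 3: "a" => no
  Position 4: "a" => no
  Position 5: "a" => no
  Position 6: "a" => no
  Position 7: "c" => MATCH
  Position 8: "a" => no
  Position 9: "b" => no
  Position 10: "b" => no
Total occurrences: 3

3


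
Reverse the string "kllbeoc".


Input: kllbeoc
Reading characters right to left:
  Position 6: 'c'
  Position 5: 'o'
  Position 4: 'e'
  Position 3: 'b'
  Position 2: 'l'
  Position 1: 'l'
  Position 0: 'k'
Reversed: coebllk

coebllk


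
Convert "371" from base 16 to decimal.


Input: "371" in base 16
Positional expansion:
  Digit '3' (value 3) x 16^2 = 768
  Digit '7' (value 7) x 16^1 = 112
  Digit '1' (value 1) x 16^0 = 1
Sum = 881

881


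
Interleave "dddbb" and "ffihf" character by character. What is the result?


Interleaving "dddbb" and "ffihf":
  Position 0: 'd' from first, 'f' from second => "df"
  Position 1: 'd' from first, 'f' from second => "df"
  Position 2: 'd' from first, 'i' from second => "di"
  Position 3: 'b' from first, 'h' from second => "bh"
  Position 4: 'b' from first, 'f' from second => "bf"
Result: dfdfdibhbf

dfdfdibhbf


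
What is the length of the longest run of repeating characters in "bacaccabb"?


Input: "bacaccabb"
Scanning for longest run:
  Position 1 ('a'): new char, reset run to 1
  Position 2 ('c'): new char, reset run to 1
  Position 3 ('a'): new char, reset run to 1
  Position 4 ('c'): new char, reset run to 1
  Position 5 ('c'): continues run of 'c', length=2
  Position 6 ('a'): new char, reset run to 1
  Position 7 ('b'): new char, reset run to 1
  Position 8 ('b'): continues run of 'b', length=2
Longest run: 'c' with length 2

2


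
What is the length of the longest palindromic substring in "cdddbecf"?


Input: "cdddbecf"
Checking substrings for palindromes:
  [1:4] "ddd" (len 3) => palindrome
  [1:3] "dd" (len 2) => palindrome
  [2:4] "dd" (len 2) => palindrome
Longest palindromic substring: "ddd" with length 3

3


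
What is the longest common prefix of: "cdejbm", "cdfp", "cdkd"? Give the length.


Words: cdejbm, cdfp, cdkd
  Position 0: all 'c' => match
  Position 1: all 'd' => match
  Position 2: ('e', 'f', 'k') => mismatch, stop
LCP = "cd" (length 2)

2


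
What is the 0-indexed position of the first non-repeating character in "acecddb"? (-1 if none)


Input: acecddb
Character frequencies:
  'a': 1
  'b': 1
  'c': 2
  'd': 2
  'e': 1
Scanning left to right for freq == 1:
  Position 0 ('a'): unique! => answer = 0

0


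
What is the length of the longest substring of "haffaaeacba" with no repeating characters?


Input: "haffaaeacba"
Sliding window (track last position of each char):
  Position 0 ('h'): window [0,0] length 1 -- new best
  Position 1 ('a'): window [0,1] length 2 -- new best
  Position 2 ('f'): window [0,2] length 3 -- new best
  Position 3 ('f'): repeat (last at 2), move window start to 3
  Position 3 ('f'): window [3,3] length 1
  Position 4 ('a'): window [3,4] length 2
  Position 5 ('a'): repeat (last at 4), move window start to 5
  Position 5 ('a'): window [5,5] length 1
  Position 6 ('e'): window [5,6] length 2
  Position 7 ('a'): repeat (last at 5), move window start to 6
  Position 7 ('a'): window [6,7] length 2
  Position 8 ('c'): window [6,8] length 3
  Position 9 ('b'): window [6,9] length 4 -- new best
  Position 10 ('a'): repeat (last at 7), move window start to 8
  Position 10 ('a'): window [8,10] length 3
Longest substring with no repeats: "eacb" with length 4

4


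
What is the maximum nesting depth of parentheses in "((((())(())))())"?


Input: "((((())(())))())"
Tracking depth:
  Position 0 '(': depth becomes 1
  Position 1 '(': depth becomes 2
  Position 2 '(': depth becomes 3
  Position 3 '(': depth becomes 4
  Position 4 '(': depth becomes 5
  Position 5 ')': depth becomes 4
  Position 6 ')': depth becomes 3
  Position 7 '(': depth becomes 4
  Position 8 '(': depth becomes 5
  Position 9 ')': depth becomes 4
  Position 10 ')': depth becomes 3
  Position 11 ')': depth becomes 2
  Position 12 ')': depth becomes 1
  Position 13 '(': depth becomes 2
  Position 14 ')': depth becomes 1
  Position 15 ')': depth becomes 0
Maximum depth reached: 5

5


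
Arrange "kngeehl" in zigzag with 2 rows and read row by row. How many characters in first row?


Zigzag "kngeehl" into 2 rows:
Placing characters:
  'k' => row 0
  'n' => row 1
  'g' => row 0
  'e' => row 1
  'e' => row 0
  'h' => row 1
  'l' => row 0
Rows:
  Row 0: "kgel"
  Row 1: "neh"
First row length: 4

4


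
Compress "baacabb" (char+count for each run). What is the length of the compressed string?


Input: baacabb
Runs:
  'b' x 1 => "b1"
  'a' x 2 => "a2"
  'c' x 1 => "c1"
  'a' x 1 => "a1"
  'b' x 2 => "b2"
Compressed: "b1a2c1a1b2"
Compressed length: 10

10


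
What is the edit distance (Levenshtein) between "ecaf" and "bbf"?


Computing edit distance: "ecaf" -> "bbf"
DP table:
           b    b    f
      0    1    2    3
  e   1    1    2    3
  c   2    2    2    3
  a   3    3    3    3
  f   4    4    4    3
Edit distance = dp[4][3] = 3

3


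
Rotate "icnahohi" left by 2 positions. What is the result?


Input: "icnahohi", rotate left by 2
First 2 characters: "ic"
Remaining characters: "nahohi"
Concatenate remaining + first: "nahohi" + "ic" = "nahohiic"

nahohiic


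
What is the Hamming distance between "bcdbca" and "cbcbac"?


Comparing "bcdbca" and "cbcbac" position by position:
  Position 0: 'b' vs 'c' => differ
  Position 1: 'c' vs 'b' => differ
  Position 2: 'd' vs 'c' => differ
  Position 3: 'b' vs 'b' => same
  Position 4: 'c' vs 'a' => differ
  Position 5: 'a' vs 'c' => differ
Total differences (Hamming distance): 5

5


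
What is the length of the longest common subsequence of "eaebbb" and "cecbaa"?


LCS of "eaebbb" and "cecbaa"
DP table:
           c    e    c    b    a    a
      0    0    0    0    0    0    0
  e   0    0    1    1    1    1    1
  a   0    0    1    1    1    2    2
  e   0    0    1    1    1    2    2
  b   0    0    1    1    2    2    2
  b   0    0    1    1    2    2    2
  b   0    0    1    1    2    2    2
LCS length = dp[6][6] = 2

2


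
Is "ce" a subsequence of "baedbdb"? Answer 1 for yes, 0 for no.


Check if "ce" is a subsequence of "baedbdb"
Greedy scan:
  Position 0 ('b'): no match needed
  Position 1 ('a'): no match needed
  Position 2 ('e'): no match needed
  Position 3 ('d'): no match needed
  Position 4 ('b'): no match needed
  Position 5 ('d'): no match needed
  Position 6 ('b'): no match needed
Only matched 0/2 characters => not a subsequence

0


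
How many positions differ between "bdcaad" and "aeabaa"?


Comparing "bdcaad" and "aeabaa" position by position:
  Position 0: 'b' vs 'a' => DIFFER
  Position 1: 'd' vs 'e' => DIFFER
  Position 2: 'c' vs 'a' => DIFFER
  Position 3: 'a' vs 'b' => DIFFER
  Position 4: 'a' vs 'a' => same
  Position 5: 'd' vs 'a' => DIFFER
Positions that differ: 5

5


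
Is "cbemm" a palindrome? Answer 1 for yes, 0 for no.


Input: cbemm
Reversed: mmebc
  Compare pos 0 ('c') with pos 4 ('m'): MISMATCH
  Compare pos 1 ('b') with pos 3 ('m'): MISMATCH
Result: not a palindrome

0


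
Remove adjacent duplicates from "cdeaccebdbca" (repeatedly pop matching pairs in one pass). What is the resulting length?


Input: cdeaccebdbca
Stack-based adjacent duplicate removal:
  Read 'c': push. Stack: c
  Read 'd': push. Stack: cd
  Read 'e': push. Stack: cde
  Read 'a': push. Stack: cdea
  Read 'c': push. Stack: cdeac
  Read 'c': matches stack top 'c' => pop. Stack: cdea
  Read 'e': push. Stack: cdeae
  Read 'b': push. Stack: cdeaeb
  Read 'd': push. Stack: cdeaebd
  Read 'b': push. Stack: cdeaebdb
  Read 'c': push. Stack: cdeaebdbc
  Read 'a': push. Stack: cdeaebdbca
Final stack: "cdeaebdbca" (length 10)

10


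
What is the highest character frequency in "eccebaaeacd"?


Input: eccebaaeacd
Character counts:
  'a': 3
  'b': 1
  'c': 3
  'd': 1
  'e': 3
Maximum frequency: 3

3


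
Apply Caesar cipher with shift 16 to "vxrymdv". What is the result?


Caesar cipher: shift "vxrymdv" by 16
  'v' (pos 21) + 16 = pos 11 = 'l'
  'x' (pos 23) + 16 = pos 13 = 'n'
  'r' (pos 17) + 16 = pos 7 = 'h'
  'y' (pos 24) + 16 = pos 14 = 'o'
  'm' (pos 12) + 16 = pos 2 = 'c'
  'd' (pos 3) + 16 = pos 19 = 't'
  'v' (pos 21) + 16 = pos 11 = 'l'
Result: lnhoctl

lnhoctl


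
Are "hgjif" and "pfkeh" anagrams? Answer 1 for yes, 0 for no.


Strings: "hgjif", "pfkeh"
Sorted first:  fghij
Sorted second: efhkp
Differ at position 0: 'f' vs 'e' => not anagrams

0


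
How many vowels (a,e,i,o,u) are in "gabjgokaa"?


Input: gabjgokaa
Checking each character:
  'g' at position 0: consonant
  'a' at position 1: vowel (running total: 1)
  'b' at position 2: consonant
  'j' at position 3: consonant
  'g' at position 4: consonant
  'o' at position 5: vowel (running total: 2)
  'k' at position 6: consonant
  'a' at position 7: vowel (running total: 3)
  'a' at position 8: vowel (running total: 4)
Total vowels: 4

4


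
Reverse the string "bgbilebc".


Input: bgbilebc
Reading characters right to left:
  Position 7: 'c'
  Position 6: 'b'
  Position 5: 'e'
  Position 4: 'l'
  Position 3: 'i'
  Position 2: 'b'
  Position 1: 'g'
  Position 0: 'b'
Reversed: cbelibgb

cbelibgb


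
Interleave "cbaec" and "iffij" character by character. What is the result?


Interleaving "cbaec" and "iffij":
  Position 0: 'c' from first, 'i' from second => "ci"
  Position 1: 'b' from first, 'f' from second => "bf"
  Position 2: 'a' from first, 'f' from second => "af"
  Position 3: 'e' from first, 'i' from second => "ei"
  Position 4: 'c' from first, 'j' from second => "cj"
Result: cibfafeicj

cibfafeicj


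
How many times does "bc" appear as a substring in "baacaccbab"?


Searching for "bc" in "baacaccbab"
Scanning each position:
  Position 0: "ba" => no
  Position 1: "aa" => no
  Position 2: "ac" => no
  Position 3: "ca" => no
  Position 4: "ac" => no
  Position 5: "cc" => no
  Position 6: "cb" => no
  Position 7: "ba" => no
  Position 8: "ab" => no
Total occurrences: 0

0


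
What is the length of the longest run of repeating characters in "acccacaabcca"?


Input: "acccacaabcca"
Scanning for longest run:
  Position 1 ('c'): new char, reset run to 1
  Position 2 ('c'): continues run of 'c', length=2
  Position 3 ('c'): continues run of 'c', length=3
  Position 4 ('a'): new char, reset run to 1
  Position 5 ('c'): new char, reset run to 1
  Position 6 ('a'): new char, reset run to 1
  Position 7 ('a'): continues run of 'a', length=2
  Position 8 ('b'): new char, reset run to 1
  Position 9 ('c'): new char, reset run to 1
  Position 10 ('c'): continues run of 'c', length=2
  Position 11 ('a'): new char, reset run to 1
Longest run: 'c' with length 3

3


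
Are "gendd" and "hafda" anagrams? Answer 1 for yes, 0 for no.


Strings: "gendd", "hafda"
Sorted first:  ddegn
Sorted second: aadfh
Differ at position 0: 'd' vs 'a' => not anagrams

0


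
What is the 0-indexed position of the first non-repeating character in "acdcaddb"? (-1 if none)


Input: acdcaddb
Character frequencies:
  'a': 2
  'b': 1
  'c': 2
  'd': 3
Scanning left to right for freq == 1:
  Position 0 ('a'): freq=2, skip
  Position 1 ('c'): freq=2, skip
  Position 2 ('d'): freq=3, skip
  Position 3 ('c'): freq=2, skip
  Position 4 ('a'): freq=2, skip
  Position 5 ('d'): freq=3, skip
  Position 6 ('d'): freq=3, skip
  Position 7 ('b'): unique! => answer = 7

7
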